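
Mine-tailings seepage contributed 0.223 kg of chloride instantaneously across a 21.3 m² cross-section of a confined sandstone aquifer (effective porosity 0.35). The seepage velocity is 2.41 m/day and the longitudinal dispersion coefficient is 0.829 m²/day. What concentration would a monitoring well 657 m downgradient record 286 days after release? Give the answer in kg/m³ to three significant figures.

0.000183 kg/m³

For an instantaneous plane source, C(x,t) = M/(n_e·A·√(4πDt)) · exp(−(x−vt)²/(4Dt)), with n_e·A the pore (flow) area.
Plume center vt = 2.41 × 286 = 689.26 m, so the well at 657 m is 32.26 m upgradient of the peak.
√(4πDt) = 54.58 m, giving peak height M/(n_e·A·√(4πDt)) = 0.223/(0.35 × 21.3 × 54.58) = 0.0005481 kg/m³.
(x−vt)²/(4Dt) = (-32.26)²/(4 × 0.829 × 286) = 1.097; exp(−1.097) = 0.3339.
C = 0.0005481 × 0.3339 = 0.000183 kg/m³.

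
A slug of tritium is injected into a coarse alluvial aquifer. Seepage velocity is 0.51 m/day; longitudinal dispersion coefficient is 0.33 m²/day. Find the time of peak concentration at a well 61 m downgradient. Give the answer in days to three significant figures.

For the 1D instantaneous-source solution, setting ∂C/∂t = 0 at fixed x gives v²t² + 2Dt − x² = 0, so t = (√(D² + v²x²) − D)/v².
√(D² + v²x²) = √(0.33² + 0.51² × 61²) = 31.11; v² = 0.2601.
t = (31.11 − 0.33)/0.2601 = 118 days (vs. the pure-advection estimate x/v = 120 d).

118 days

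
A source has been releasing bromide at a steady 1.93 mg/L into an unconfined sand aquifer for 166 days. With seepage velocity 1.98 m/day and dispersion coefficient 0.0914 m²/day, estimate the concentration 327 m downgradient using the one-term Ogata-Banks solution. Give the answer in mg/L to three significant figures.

1.20 mg/L

For a continuous step input, C/C₀ ≈ ½·erfc((x−vt)/(2√(Dt))).
vt = 1.98 × 166 = 328.68 m and 2√(Dt) = 2√(0.0914 × 166) = 7.790 m.
Argument (x−vt)/(2√(Dt)) = (327 − 328.68)/7.790 = -0.2157; ½·erfc(-0.2157) = 0.6198.
C = 1.93 × 0.6198 = 1.20 mg/L.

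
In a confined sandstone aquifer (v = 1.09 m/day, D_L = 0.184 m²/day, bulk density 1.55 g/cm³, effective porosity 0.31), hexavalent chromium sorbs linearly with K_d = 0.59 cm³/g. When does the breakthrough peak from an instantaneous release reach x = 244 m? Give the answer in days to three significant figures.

Retardation factor R = 1 + ρ_b·K_d/n = 1 + 1.55 × 0.59/0.31 = 3.950.
Sorption retards both mechanisms: v_R = v/R = 0.2759 m/day, D_R = D/R = 0.04658 m²/day.
Peak time from v_R²t² + 2D_R t − x² = 0: t = (√(D_R² + v_R²x²) − D_R)/v_R².
√(D_R² + v_R²x²) = √(0.04658² + 0.2759² × 244²) = 67.32; v_R² = 0.07612.
t = (67.32 − 0.04658)/0.07612 = 884 days.

884 days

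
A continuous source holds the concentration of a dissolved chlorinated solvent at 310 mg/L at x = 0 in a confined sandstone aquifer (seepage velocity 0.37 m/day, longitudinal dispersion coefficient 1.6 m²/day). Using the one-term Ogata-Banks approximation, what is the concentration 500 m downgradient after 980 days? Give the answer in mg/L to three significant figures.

2.19 mg/L

For a continuous step input, C/C₀ ≈ ½·erfc((x−vt)/(2√(Dt))).
vt = 0.37 × 980 = 362.6 m and 2√(Dt) = 2√(1.6 × 980) = 79.20 m.
Argument (x−vt)/(2√(Dt)) = (500 − 362.6)/79.20 = 1.735; ½·erfc(1.735) = 0.007071.
C = 310 × 0.007071 = 2.19 mg/L.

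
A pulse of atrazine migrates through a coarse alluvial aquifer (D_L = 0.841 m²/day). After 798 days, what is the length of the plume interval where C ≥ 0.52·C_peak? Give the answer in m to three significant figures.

83.8 m

The plume is Gaussian with σ = √(2Dt) = √(2 × 0.841 × 798) = 36.64 m.
C/C_peak = exp(−Δx²/(2σ²)) = 0.52 ⇒ Δx = σ·√(−2 ln 0.52) = 36.64 × 1.144 = 41.92 m.
Width = 2Δx = 83.8 m.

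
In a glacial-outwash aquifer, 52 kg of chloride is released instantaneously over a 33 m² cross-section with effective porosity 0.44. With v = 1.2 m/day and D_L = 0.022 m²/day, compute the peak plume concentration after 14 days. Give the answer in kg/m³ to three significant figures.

1.82 kg/m³

The peak of an instantaneous 1D plume sits at x = vt; there the Gaussian factor is 1 and C_max = M/(n_e·A·√(4πDt)), where n_e·A is the pore area the mass is dissolved in.
√(4πDt) = √(4π × 0.022 × 14) = 1.967 m, so C_max = 52/(0.44 × 33 × 1.967) = 1.82 kg/m³.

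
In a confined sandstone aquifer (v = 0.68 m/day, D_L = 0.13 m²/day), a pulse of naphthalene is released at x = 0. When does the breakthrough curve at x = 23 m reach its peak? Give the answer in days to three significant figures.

33.5 days

For the 1D instantaneous-source solution, setting ∂C/∂t = 0 at fixed x gives v²t² + 2Dt − x² = 0, so t = (√(D² + v²x²) − D)/v².
√(D² + v²x²) = √(0.13² + 0.68² × 23²) = 15.64; v² = 0.4624.
t = (15.64 − 0.13)/0.4624 = 33.5 days (vs. the pure-advection estimate x/v = 33.8 d).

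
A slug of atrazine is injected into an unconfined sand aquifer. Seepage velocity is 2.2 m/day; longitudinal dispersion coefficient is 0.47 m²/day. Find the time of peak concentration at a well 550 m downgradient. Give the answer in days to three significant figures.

For the 1D instantaneous-source solution, setting ∂C/∂t = 0 at fixed x gives v²t² + 2Dt − x² = 0, so t = (√(D² + v²x²) − D)/v².
√(D² + v²x²) = √(0.47² + 2.2² × 550²) = 1210; v² = 4.84.
t = (1210 − 0.47)/4.84 = 250 days (vs. the pure-advection estimate x/v = 250 d).

250 days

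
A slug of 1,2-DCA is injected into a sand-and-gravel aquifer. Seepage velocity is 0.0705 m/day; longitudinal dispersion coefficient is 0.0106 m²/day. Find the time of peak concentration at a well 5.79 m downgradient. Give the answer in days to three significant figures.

80.0 days

For the 1D instantaneous-source solution, setting ∂C/∂t = 0 at fixed x gives v²t² + 2Dt − x² = 0, so t = (√(D² + v²x²) − D)/v².
√(D² + v²x²) = √(0.0106² + 0.0705² × 5.79²) = 0.4083; v² = 0.00497025.
t = (0.4083 − 0.0106)/0.00497025 = 80.0 days (vs. the pure-advection estimate x/v = 82.1 d).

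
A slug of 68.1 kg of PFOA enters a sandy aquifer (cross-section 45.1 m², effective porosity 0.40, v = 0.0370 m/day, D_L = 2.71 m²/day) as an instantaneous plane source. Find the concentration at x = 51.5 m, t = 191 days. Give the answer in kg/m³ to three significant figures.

For an instantaneous plane source, C(x,t) = M/(n_e·A·√(4πDt)) · exp(−(x−vt)²/(4Dt)), with n_e·A the pore (flow) area.
Plume center vt = 0.0370 × 191 = 7.067 m, so the well at 51.5 m is 44.433 m downgradient of the peak.
√(4πDt) = 80.65 m, giving peak height M/(n_e·A·√(4πDt)) = 68.1/(0.40 × 45.1 × 80.65) = 0.04681 kg/m³.
(x−vt)²/(4Dt) = (44.433)²/(4 × 2.71 × 191) = 0.9536; exp(−0.9536) = 0.3854.
C = 0.04681 × 0.3854 = 0.0180 kg/m³.

0.0180 kg/m³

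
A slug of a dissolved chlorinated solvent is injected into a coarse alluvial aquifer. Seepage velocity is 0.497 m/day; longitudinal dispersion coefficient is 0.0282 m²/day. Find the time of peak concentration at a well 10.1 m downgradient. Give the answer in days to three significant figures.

20.2 days

For the 1D instantaneous-source solution, setting ∂C/∂t = 0 at fixed x gives v²t² + 2Dt − x² = 0, so t = (√(D² + v²x²) − D)/v².
√(D² + v²x²) = √(0.0282² + 0.497² × 10.1²) = 5.020; v² = 0.247009.
t = (5.020 − 0.0282)/0.247009 = 20.2 days (vs. the pure-advection estimate x/v = 20.3 d).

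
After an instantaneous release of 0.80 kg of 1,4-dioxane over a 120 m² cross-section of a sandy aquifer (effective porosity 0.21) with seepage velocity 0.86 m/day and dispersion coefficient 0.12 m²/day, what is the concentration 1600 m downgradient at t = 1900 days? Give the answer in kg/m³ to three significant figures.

For an instantaneous plane source, C(x,t) = M/(n_e·A·√(4πDt)) · exp(−(x−vt)²/(4Dt)), with n_e·A the pore (flow) area.
Plume center vt = 0.86 × 1900 = 1634 m, so the well at 1600 m is 34 m upgradient of the peak.
√(4πDt) = 53.53 m, giving peak height M/(n_e·A·√(4πDt)) = 0.80/(0.21 × 120 × 53.53) = 0.0005931 kg/m³.
(x−vt)²/(4Dt) = (-34)²/(4 × 0.12 × 1900) = 1.268; exp(−1.268) = 0.2814.
C = 0.0005931 × 0.2814 = 0.000167 kg/m³.

0.000167 kg/m³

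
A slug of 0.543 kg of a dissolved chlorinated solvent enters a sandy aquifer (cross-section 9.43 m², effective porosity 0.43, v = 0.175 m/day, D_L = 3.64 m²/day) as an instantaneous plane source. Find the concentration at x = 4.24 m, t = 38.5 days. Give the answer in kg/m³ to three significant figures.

0.00316 kg/m³

For an instantaneous plane source, C(x,t) = M/(n_e·A·√(4πDt)) · exp(−(x−vt)²/(4Dt)), with n_e·A the pore (flow) area.
Plume center vt = 0.175 × 38.5 = 6.7375 m, so the well at 4.24 m is 2.4975 m upgradient of the peak.
√(4πDt) = 41.96 m, giving peak height M/(n_e·A·√(4πDt)) = 0.543/(0.43 × 9.43 × 41.96) = 0.003191 kg/m³.
(x−vt)²/(4Dt) = (-2.4975)²/(4 × 3.64 × 38.5) = 0.01113; exp(−0.01113) = 0.9889.
C = 0.003191 × 0.9889 = 0.00316 kg/m³.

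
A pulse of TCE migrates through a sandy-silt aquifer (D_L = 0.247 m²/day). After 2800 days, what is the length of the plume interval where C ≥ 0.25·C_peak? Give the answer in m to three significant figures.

The plume is Gaussian with σ = √(2Dt) = √(2 × 0.247 × 2800) = 37.19 m.
C/C_peak = exp(−Δx²/(2σ²)) = 0.25 ⇒ Δx = σ·√(−2 ln 0.25) = 37.19 × 1.665 = 61.92 m.
Width = 2Δx = 124 m.

124 m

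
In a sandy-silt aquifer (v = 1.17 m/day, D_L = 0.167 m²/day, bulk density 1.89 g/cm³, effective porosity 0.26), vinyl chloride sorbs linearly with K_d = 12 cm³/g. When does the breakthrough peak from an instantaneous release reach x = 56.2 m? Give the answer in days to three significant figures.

Retardation factor R = 1 + ρ_b·K_d/n = 1 + 1.89 × 12/0.26 = 88.23.
Sorption retards both mechanisms: v_R = v/R = 0.01326 m/day, D_R = D/R = 0.001893 m²/day.
Peak time from v_R²t² + 2D_R t − x² = 0: t = (√(D_R² + v_R²x²) − D_R)/v_R².
√(D_R² + v_R²x²) = √(0.001893² + 0.01326² × 56.2²) = 0.7452; v_R² = 0.0001758.
t = (0.7452 − 0.001893)/0.0001758 = 4230 days.

4230 days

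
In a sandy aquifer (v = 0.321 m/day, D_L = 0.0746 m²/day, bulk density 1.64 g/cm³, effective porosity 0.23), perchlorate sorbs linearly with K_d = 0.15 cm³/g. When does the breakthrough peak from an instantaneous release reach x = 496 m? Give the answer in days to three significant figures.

Retardation factor R = 1 + ρ_b·K_d/n = 1 + 1.64 × 0.15/0.23 = 2.070.
Sorption retards both mechanisms: v_R = v/R = 0.1551 m/day, D_R = D/R = 0.03604 m²/day.
Peak time from v_R²t² + 2D_R t − x² = 0: t = (√(D_R² + v_R²x²) − D_R)/v_R².
√(D_R² + v_R²x²) = √(0.03604² + 0.1551² × 496²) = 76.93; v_R² = 0.02406.
t = (76.93 − 0.03604)/0.02406 = 3200 days.

3200 days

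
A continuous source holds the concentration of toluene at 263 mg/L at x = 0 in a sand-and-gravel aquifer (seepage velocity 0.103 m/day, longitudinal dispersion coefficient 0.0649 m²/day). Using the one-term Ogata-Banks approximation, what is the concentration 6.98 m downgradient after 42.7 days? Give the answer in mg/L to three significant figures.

For a continuous step input, C/C₀ ≈ ½·erfc((x−vt)/(2√(Dt))).
vt = 0.103 × 42.7 = 4.3981 m and 2√(Dt) = 2√(0.0649 × 42.7) = 3.329 m.
Argument (x−vt)/(2√(Dt)) = (6.98 − 4.3981)/3.329 = 0.7756; ½·erfc(0.7756) = 0.1364.
C = 263 × 0.1364 = 35.9 mg/L.

35.9 mg/L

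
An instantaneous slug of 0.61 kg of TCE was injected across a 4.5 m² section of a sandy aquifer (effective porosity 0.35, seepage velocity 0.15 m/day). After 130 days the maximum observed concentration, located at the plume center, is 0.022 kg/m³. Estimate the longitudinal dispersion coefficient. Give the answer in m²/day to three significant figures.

0.190 m²/day

At the plume center C_max = M/(n_e·A·√(4πDt)), so D = M²/(4πt·(n_e·A·C_max)²).
n_e·A·C_max = 0.35 × 4.5 × 0.022 = 0.03465 kg/m.
D = 0.61²/(4π × 130 × 0.03465²) = 0.190 m²/day.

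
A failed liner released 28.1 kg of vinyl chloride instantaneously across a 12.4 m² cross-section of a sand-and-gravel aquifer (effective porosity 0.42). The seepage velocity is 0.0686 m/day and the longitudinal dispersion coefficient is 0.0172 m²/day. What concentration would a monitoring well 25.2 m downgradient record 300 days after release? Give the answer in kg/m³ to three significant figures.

0.238 kg/m³

For an instantaneous plane source, C(x,t) = M/(n_e·A·√(4πDt)) · exp(−(x−vt)²/(4Dt)), with n_e·A the pore (flow) area.
Plume center vt = 0.0686 × 300 = 20.58 m, so the well at 25.2 m is 4.62 m downgradient of the peak.
√(4πDt) = 8.052 m, giving peak height M/(n_e·A·√(4πDt)) = 28.1/(0.42 × 12.4 × 8.052) = 0.6701 kg/m³.
(x−vt)²/(4Dt) = (4.62)²/(4 × 0.0172 × 300) = 1.034; exp(−1.034) = 0.3556.
C = 0.6701 × 0.3556 = 0.238 kg/m³.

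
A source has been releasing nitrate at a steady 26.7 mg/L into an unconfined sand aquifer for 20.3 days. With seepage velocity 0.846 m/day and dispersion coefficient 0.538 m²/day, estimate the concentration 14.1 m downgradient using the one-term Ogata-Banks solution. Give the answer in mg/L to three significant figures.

19.9 mg/L

For a continuous step input, C/C₀ ≈ ½·erfc((x−vt)/(2√(Dt))).
vt = 0.846 × 20.3 = 17.1738 m and 2√(Dt) = 2√(0.538 × 20.3) = 6.610 m.
Argument (x−vt)/(2√(Dt)) = (14.1 − 17.1738)/6.610 = -0.4650; ½·erfc(-0.4650) = 0.7446.
C = 26.7 × 0.7446 = 19.9 mg/L.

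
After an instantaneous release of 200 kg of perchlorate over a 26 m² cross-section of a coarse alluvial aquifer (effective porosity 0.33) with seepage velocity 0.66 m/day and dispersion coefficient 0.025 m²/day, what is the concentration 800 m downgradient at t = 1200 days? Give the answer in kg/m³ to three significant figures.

0.704 kg/m³

For an instantaneous plane source, C(x,t) = M/(n_e·A·√(4πDt)) · exp(−(x−vt)²/(4Dt)), with n_e·A the pore (flow) area.
Plume center vt = 0.66 × 1200 = 792 m, so the well at 800 m is 8 m downgradient of the peak.
√(4πDt) = 19.42 m, giving peak height M/(n_e·A·√(4πDt)) = 200/(0.33 × 26 × 19.42) = 1.200 kg/m³.
(x−vt)²/(4Dt) = (8)²/(4 × 0.025 × 1200) = 0.5333; exp(−0.5333) = 0.5867.
C = 1.200 × 0.5867 = 0.704 kg/m³.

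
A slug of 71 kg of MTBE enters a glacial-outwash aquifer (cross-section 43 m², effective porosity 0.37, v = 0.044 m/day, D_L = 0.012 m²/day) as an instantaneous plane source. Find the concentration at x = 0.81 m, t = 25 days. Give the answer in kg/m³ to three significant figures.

2.14 kg/m³

For an instantaneous plane source, C(x,t) = M/(n_e·A·√(4πDt)) · exp(−(x−vt)²/(4Dt)), with n_e·A the pore (flow) area.
Plume center vt = 0.044 × 25 = 1.1 m, so the well at 0.81 m is 0.29 m upgradient of the peak.
√(4πDt) = 1.942 m, giving peak height M/(n_e·A·√(4πDt)) = 71/(0.37 × 43 × 1.942) = 2.298 kg/m³.
(x−vt)²/(4Dt) = (-0.29)²/(4 × 0.012 × 25) = 0.07008; exp(−0.07008) = 0.9323.
C = 2.298 × 0.9323 = 2.14 kg/m³.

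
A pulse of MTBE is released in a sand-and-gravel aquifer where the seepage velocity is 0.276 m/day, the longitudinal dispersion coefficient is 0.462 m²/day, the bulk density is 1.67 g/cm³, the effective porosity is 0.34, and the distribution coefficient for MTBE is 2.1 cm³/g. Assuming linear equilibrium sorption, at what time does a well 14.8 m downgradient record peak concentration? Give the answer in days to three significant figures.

542 days

Retardation factor R = 1 + ρ_b·K_d/n = 1 + 1.67 × 2.1/0.34 = 11.31.
Sorption retards both mechanisms: v_R = v/R = 0.02440 m/day, D_R = D/R = 0.04085 m²/day.
Peak time from v_R²t² + 2D_R t − x² = 0: t = (√(D_R² + v_R²x²) − D_R)/v_R².
√(D_R² + v_R²x²) = √(0.04085² + 0.02440² × 14.8²) = 0.3634; v_R² = 0.0005954.
t = (0.3634 − 0.04085)/0.0005954 = 542 days.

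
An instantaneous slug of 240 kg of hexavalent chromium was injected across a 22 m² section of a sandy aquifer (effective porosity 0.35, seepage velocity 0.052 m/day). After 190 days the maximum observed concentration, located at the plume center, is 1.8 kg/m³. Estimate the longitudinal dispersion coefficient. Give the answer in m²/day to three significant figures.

0.126 m²/day

At the plume center C_max = M/(n_e·A·√(4πDt)), so D = M²/(4πt·(n_e·A·C_max)²).
n_e·A·C_max = 0.35 × 22 × 1.8 = 13.86 kg/m.
D = 240²/(4π × 190 × 13.86²) = 0.126 m²/day.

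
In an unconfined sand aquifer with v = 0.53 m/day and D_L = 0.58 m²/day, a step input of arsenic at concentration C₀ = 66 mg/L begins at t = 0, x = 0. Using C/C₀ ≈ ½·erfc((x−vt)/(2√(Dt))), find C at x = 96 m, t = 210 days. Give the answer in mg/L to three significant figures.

For a continuous step input, C/C₀ ≈ ½·erfc((x−vt)/(2√(Dt))).
vt = 0.53 × 210 = 111.3 m and 2√(Dt) = 2√(0.58 × 210) = 22.07 m.
Argument (x−vt)/(2√(Dt)) = (96 − 111.3)/22.07 = -0.6932; ½·erfc(-0.6932) = 0.8365.
C = 66 × 0.8365 = 55.2 mg/L.

55.2 mg/L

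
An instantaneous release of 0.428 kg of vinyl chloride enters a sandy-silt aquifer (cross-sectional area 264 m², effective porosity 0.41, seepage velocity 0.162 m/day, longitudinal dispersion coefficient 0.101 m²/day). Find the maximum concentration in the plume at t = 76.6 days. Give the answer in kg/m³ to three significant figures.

The peak of an instantaneous 1D plume sits at x = vt; there the Gaussian factor is 1 and C_max = M/(n_e·A·√(4πDt)), where n_e·A is the pore area the mass is dissolved in.
√(4πDt) = √(4π × 0.101 × 76.6) = 9.860 m, so C_max = 0.428/(0.41 × 264 × 9.860) = 0.000401 kg/m³.

0.000401 kg/m³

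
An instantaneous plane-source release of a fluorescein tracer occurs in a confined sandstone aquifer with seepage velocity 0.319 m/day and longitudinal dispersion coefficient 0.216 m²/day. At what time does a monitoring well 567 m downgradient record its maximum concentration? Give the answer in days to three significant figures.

1780 days

For the 1D instantaneous-source solution, setting ∂C/∂t = 0 at fixed x gives v²t² + 2Dt − x² = 0, so t = (√(D² + v²x²) − D)/v².
√(D² + v²x²) = √(0.216² + 0.319² × 567²) = 180.9; v² = 0.101761.
t = (180.9 − 0.216)/0.101761 = 1780 days (vs. the pure-advection estimate x/v = 1780 d).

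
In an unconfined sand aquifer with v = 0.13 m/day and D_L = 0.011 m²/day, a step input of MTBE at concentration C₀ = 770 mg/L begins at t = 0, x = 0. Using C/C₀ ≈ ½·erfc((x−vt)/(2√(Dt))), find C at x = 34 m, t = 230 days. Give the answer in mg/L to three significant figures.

For a continuous step input, C/C₀ ≈ ½·erfc((x−vt)/(2√(Dt))).
vt = 0.13 × 230 = 29.9 m and 2√(Dt) = 2√(0.011 × 230) = 3.181 m.
Argument (x−vt)/(2√(Dt)) = (34 − 29.9)/3.181 = 1.289; ½·erfc(1.289) = 0.03416.
C = 770 × 0.03416 = 26.3 mg/L.

26.3 mg/L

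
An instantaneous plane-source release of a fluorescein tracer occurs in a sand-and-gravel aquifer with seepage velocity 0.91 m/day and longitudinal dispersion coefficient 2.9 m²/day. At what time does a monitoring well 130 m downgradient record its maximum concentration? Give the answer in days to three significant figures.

139 days

For the 1D instantaneous-source solution, setting ∂C/∂t = 0 at fixed x gives v²t² + 2Dt − x² = 0, so t = (√(D² + v²x²) − D)/v².
√(D² + v²x²) = √(2.9² + 0.91² × 130²) = 118.3; v² = 0.8281.
t = (118.3 − 2.9)/0.8281 = 139 days (vs. the pure-advection estimate x/v = 143 d).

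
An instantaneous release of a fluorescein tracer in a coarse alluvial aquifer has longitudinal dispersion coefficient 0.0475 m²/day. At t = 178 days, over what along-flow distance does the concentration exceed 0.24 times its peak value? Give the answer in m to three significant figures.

The plume is Gaussian with σ = √(2Dt) = √(2 × 0.0475 × 178) = 4.112 m.
C/C_peak = exp(−Δx²/(2σ²)) = 0.24 ⇒ Δx = σ·√(−2 ln 0.24) = 4.112 × 1.689 = 6.945 m.
Width = 2Δx = 13.9 m.

13.9 m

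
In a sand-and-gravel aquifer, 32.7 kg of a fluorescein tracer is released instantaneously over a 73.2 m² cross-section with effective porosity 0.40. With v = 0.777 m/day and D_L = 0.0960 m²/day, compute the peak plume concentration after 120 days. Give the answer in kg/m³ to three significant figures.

0.0928 kg/m³

The peak of an instantaneous 1D plume sits at x = vt; there the Gaussian factor is 1 and C_max = M/(n_e·A·√(4πDt)), where n_e·A is the pore area the mass is dissolved in.
√(4πDt) = √(4π × 0.0960 × 120) = 12.03 m, so C_max = 32.7/(0.40 × 73.2 × 12.03) = 0.0928 kg/m³.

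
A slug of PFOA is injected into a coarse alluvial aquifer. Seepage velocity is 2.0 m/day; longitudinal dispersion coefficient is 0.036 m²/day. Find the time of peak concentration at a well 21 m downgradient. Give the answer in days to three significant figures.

For the 1D instantaneous-source solution, setting ∂C/∂t = 0 at fixed x gives v²t² + 2Dt − x² = 0, so t = (√(D² + v²x²) − D)/v².
√(D² + v²x²) = √(0.036² + 2.0² × 21²) = 42.00; v² = 4.
t = (42.00 − 0.036)/4 = 10.5 days (vs. the pure-advection estimate x/v = 10.5 d).

10.5 days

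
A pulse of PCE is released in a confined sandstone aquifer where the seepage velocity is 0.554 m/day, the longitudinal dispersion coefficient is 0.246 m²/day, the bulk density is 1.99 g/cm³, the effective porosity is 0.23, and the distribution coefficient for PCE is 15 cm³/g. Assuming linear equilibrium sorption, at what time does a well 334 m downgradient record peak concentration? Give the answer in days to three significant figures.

78700 days

Retardation factor R = 1 + ρ_b·K_d/n = 1 + 1.99 × 15/0.23 = 130.8.
Sorption retards both mechanisms: v_R = v/R = 0.004235 m/day, D_R = D/R = 0.001881 m²/day.
Peak time from v_R²t² + 2D_R t − x² = 0: t = (√(D_R² + v_R²x²) − D_R)/v_R².
√(D_R² + v_R²x²) = √(0.001881² + 0.004235² × 334²) = 1.414; v_R² = 1.794e-05.
t = (1.414 − 0.001881)/1.794e-05 = 78700 days.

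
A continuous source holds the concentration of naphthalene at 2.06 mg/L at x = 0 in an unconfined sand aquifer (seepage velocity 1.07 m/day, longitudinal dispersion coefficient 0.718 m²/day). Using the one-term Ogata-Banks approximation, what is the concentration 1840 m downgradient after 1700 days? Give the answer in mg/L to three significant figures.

0.691 mg/L

For a continuous step input, C/C₀ ≈ ½·erfc((x−vt)/(2√(Dt))).
vt = 1.07 × 1700 = 1819 m and 2√(Dt) = 2√(0.718 × 1700) = 69.87 m.
Argument (x−vt)/(2√(Dt)) = (1840 − 1819)/69.87 = 0.3006; ½·erfc(0.3006) = 0.3354.
C = 2.06 × 0.3354 = 0.691 mg/L.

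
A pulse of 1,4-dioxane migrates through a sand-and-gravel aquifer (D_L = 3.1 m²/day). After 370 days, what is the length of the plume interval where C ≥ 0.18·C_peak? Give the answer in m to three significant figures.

177 m

The plume is Gaussian with σ = √(2Dt) = √(2 × 3.1 × 370) = 47.90 m.
C/C_peak = exp(−Δx²/(2σ²)) = 0.18 ⇒ Δx = σ·√(−2 ln 0.18) = 47.90 × 1.852 = 88.71 m.
Width = 2Δx = 177 m.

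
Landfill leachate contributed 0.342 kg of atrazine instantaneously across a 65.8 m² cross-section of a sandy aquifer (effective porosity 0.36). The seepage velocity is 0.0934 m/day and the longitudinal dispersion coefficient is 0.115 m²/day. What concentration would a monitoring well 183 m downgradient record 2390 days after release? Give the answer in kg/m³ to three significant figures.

5.64e-05 kg/m³

For an instantaneous plane source, C(x,t) = M/(n_e·A·√(4πDt)) · exp(−(x−vt)²/(4Dt)), with n_e·A the pore (flow) area.
Plume center vt = 0.0934 × 2390 = 223.226 m, so the well at 183 m is 40.226 m upgradient of the peak.
√(4πDt) = 58.77 m, giving peak height M/(n_e·A·√(4πDt)) = 0.342/(0.36 × 65.8 × 58.77) = 0.0002457 kg/m³.
(x−vt)²/(4Dt) = (-40.226)²/(4 × 0.115 × 2390) = 1.472; exp(−1.472) = 0.2295.
C = 0.0002457 × 0.2295 = 5.64e-05 kg/m³.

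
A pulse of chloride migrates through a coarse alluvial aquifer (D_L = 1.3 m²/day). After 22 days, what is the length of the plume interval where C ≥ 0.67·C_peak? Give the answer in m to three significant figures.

13.5 m

The plume is Gaussian with σ = √(2Dt) = √(2 × 1.3 × 22) = 7.563 m.
C/C_peak = exp(−Δx²/(2σ²)) = 0.67 ⇒ Δx = σ·√(−2 ln 0.67) = 7.563 × 0.8950 = 6.769 m.
Width = 2Δx = 13.5 m.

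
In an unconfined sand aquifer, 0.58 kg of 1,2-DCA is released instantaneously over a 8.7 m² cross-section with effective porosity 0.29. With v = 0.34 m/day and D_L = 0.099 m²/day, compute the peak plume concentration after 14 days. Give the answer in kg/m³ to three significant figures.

0.0551 kg/m³

The peak of an instantaneous 1D plume sits at x = vt; there the Gaussian factor is 1 and C_max = M/(n_e·A·√(4πDt)), where n_e·A is the pore area the mass is dissolved in.
√(4πDt) = √(4π × 0.099 × 14) = 4.173 m, so C_max = 0.58/(0.29 × 8.7 × 4.173) = 0.0551 kg/m³.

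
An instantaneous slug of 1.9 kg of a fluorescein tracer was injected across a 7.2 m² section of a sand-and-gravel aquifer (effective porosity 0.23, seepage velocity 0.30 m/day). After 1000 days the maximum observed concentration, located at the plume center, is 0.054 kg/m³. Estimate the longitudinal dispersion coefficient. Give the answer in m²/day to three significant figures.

At the plume center C_max = M/(n_e·A·√(4πDt)), so D = M²/(4πt·(n_e·A·C_max)²).
n_e·A·C_max = 0.23 × 7.2 × 0.054 = 0.08942 kg/m.
D = 1.9²/(4π × 1000 × 0.08942²) = 0.0359 m²/day.

0.0359 m²/day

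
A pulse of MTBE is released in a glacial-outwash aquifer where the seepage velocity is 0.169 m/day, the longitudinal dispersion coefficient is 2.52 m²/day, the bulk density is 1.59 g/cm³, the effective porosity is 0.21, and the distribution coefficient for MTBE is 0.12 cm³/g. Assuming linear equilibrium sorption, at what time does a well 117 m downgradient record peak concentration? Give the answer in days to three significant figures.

1160 days

Retardation factor R = 1 + ρ_b·K_d/n = 1 + 1.59 × 0.12/0.21 = 1.909.
Sorption retards both mechanisms: v_R = v/R = 0.08853 m/day, D_R = D/R = 1.320 m²/day.
Peak time from v_R²t² + 2D_R t − x² = 0: t = (√(D_R² + v_R²x²) − D_R)/v_R².
√(D_R² + v_R²x²) = √(1.320² + 0.08853² × 117²) = 10.44; v_R² = 0.007838.
t = (10.44 − 1.320)/0.007838 = 1160 days.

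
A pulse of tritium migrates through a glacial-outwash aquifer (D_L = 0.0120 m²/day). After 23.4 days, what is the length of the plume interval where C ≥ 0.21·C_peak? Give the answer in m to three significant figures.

2.65 m

The plume is Gaussian with σ = √(2Dt) = √(2 × 0.0120 × 23.4) = 0.7494 m.
C/C_peak = exp(−Δx²/(2σ²)) = 0.21 ⇒ Δx = σ·√(−2 ln 0.21) = 0.7494 × 1.767 = 1.324 m.
Width = 2Δx = 2.65 m.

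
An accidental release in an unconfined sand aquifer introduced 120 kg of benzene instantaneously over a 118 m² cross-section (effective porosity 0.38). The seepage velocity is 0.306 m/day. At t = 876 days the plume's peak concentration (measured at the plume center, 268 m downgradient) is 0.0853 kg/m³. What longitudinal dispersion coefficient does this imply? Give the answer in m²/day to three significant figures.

0.0894 m²/day

At the plume center C_max = M/(n_e·A·√(4πDt)), so D = M²/(4πt·(n_e·A·C_max)²).
n_e·A·C_max = 0.38 × 118 × 0.0853 = 3.825 kg/m.
D = 120²/(4π × 876 × 3.825²) = 0.0894 m²/day.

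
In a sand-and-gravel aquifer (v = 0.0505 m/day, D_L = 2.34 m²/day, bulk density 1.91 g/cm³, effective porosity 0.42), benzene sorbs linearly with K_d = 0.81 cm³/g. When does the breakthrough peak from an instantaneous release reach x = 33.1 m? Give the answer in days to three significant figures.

Retardation factor R = 1 + ρ_b·K_d/n = 1 + 1.91 × 0.81/0.42 = 4.684.
Sorption retards both mechanisms: v_R = v/R = 0.01078 m/day, D_R = D/R = 0.4996 m²/day.
Peak time from v_R²t² + 2D_R t − x² = 0: t = (√(D_R² + v_R²x²) − D_R)/v_R².
√(D_R² + v_R²x²) = √(0.4996² + 0.01078² × 33.1²) = 0.6139; v_R² = 0.0001162.
t = (0.6139 − 0.4996)/0.0001162 = 984 days.

984 days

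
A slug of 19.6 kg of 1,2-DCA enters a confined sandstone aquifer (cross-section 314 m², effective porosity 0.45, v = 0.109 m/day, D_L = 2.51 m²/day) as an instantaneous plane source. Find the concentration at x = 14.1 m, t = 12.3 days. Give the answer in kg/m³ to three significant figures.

0.00188 kg/m³

For an instantaneous plane source, C(x,t) = M/(n_e·A·√(4πDt)) · exp(−(x−vt)²/(4Dt)), with n_e·A the pore (flow) area.
Plume center vt = 0.109 × 12.3 = 1.3407 m, so the well at 14.1 m is 12.7593 m downgradient of the peak.
√(4πDt) = 19.70 m, giving peak height M/(n_e·A·√(4πDt)) = 19.6/(0.45 × 314 × 19.70) = 0.007041 kg/m³.
(x−vt)²/(4Dt) = (12.7593)²/(4 × 2.51 × 12.3) = 1.318; exp(−1.318) = 0.2677.
C = 0.007041 × 0.2677 = 0.00188 kg/m³.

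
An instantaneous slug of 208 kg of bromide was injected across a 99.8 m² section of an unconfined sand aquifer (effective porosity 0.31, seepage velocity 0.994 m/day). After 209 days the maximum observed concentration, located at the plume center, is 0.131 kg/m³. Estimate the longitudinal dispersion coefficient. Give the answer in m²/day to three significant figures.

1.00 m²/day

At the plume center C_max = M/(n_e·A·√(4πDt)), so D = M²/(4πt·(n_e·A·C_max)²).
n_e·A·C_max = 0.31 × 99.8 × 0.131 = 4.053 kg/m.
D = 208²/(4π × 209 × 4.053²) = 1.00 m²/day.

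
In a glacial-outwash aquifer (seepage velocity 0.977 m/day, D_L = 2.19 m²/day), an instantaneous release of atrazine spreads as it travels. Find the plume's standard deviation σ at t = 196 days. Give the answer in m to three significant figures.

29.3 m

Dispersive spreading gives a Gaussian with σ² = 2Dt; advection only shifts the center.
σ = √(2 × 2.19 × 196) = 29.3 m.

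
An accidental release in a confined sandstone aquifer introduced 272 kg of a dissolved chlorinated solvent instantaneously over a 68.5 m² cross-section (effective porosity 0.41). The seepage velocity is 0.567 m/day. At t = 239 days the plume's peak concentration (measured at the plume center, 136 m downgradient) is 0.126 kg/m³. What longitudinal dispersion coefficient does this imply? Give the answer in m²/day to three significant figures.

At the plume center C_max = M/(n_e·A·√(4πDt)), so D = M²/(4πt·(n_e·A·C_max)²).
n_e·A·C_max = 0.41 × 68.5 × 0.126 = 3.539 kg/m.
D = 272²/(4π × 239 × 3.539²) = 1.97 m²/day.

1.97 m²/day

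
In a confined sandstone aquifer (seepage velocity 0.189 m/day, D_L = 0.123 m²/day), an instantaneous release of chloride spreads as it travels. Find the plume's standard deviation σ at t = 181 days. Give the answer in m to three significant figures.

6.67 m

Dispersive spreading gives a Gaussian with σ² = 2Dt; advection only shifts the center.
σ = √(2 × 0.123 × 181) = 6.67 m.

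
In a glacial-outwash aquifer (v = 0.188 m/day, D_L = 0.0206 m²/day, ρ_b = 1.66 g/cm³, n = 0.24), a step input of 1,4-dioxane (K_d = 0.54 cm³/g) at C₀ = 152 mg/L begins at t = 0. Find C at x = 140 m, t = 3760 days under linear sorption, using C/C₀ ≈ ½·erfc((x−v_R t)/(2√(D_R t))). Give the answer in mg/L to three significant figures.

144 mg/L

Retardation factor R = 1 + ρ_b·K_d/n = 1 + 1.66 × 0.54/0.24 = 4.735.
Sorption retards both mechanisms: v_R = v/R = 0.03970 m/day, D_R = D/R = 0.004351 m²/day.
v_R·t = 0.03970 × 3760 = 149.272 m; 2√(D_R t) = 8.089 m; argument = (140 − 149.272)/8.089 = -1.146.
C = C₀ × ½·erfc(-1.146) = 152 × 0.9475 = 144 mg/L.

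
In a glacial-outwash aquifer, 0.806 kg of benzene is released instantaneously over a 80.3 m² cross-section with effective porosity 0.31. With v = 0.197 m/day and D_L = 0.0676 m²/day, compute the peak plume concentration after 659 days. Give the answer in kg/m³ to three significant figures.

The peak of an instantaneous 1D plume sits at x = vt; there the Gaussian factor is 1 and C_max = M/(n_e·A·√(4πDt)), where n_e·A is the pore area the mass is dissolved in.
√(4πDt) = √(4π × 0.0676 × 659) = 23.66 m, so C_max = 0.806/(0.31 × 80.3 × 23.66) = 0.00137 kg/m³.

0.00137 kg/m³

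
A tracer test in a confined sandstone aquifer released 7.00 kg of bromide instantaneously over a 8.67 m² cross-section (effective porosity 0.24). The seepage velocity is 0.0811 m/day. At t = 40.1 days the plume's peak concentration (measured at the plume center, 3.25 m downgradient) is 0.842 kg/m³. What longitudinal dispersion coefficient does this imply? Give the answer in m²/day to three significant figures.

0.0317 m²/day

At the plume center C_max = M/(n_e·A·√(4πDt)), so D = M²/(4πt·(n_e·A·C_max)²).
n_e·A·C_max = 0.24 × 8.67 × 0.842 = 1.752 kg/m.
D = 7.00²/(4π × 40.1 × 1.752²) = 0.0317 m²/day.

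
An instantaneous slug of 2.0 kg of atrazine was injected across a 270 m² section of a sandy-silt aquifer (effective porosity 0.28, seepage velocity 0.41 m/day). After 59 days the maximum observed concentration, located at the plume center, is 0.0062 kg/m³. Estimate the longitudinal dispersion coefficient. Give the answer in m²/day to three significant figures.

At the plume center C_max = M/(n_e·A·√(4πDt)), so D = M²/(4πt·(n_e·A·C_max)²).
n_e·A·C_max = 0.28 × 270 × 0.0062 = 0.4687 kg/m.
D = 2.0²/(4π × 59 × 0.4687²) = 0.0246 m²/day.

0.0246 m²/day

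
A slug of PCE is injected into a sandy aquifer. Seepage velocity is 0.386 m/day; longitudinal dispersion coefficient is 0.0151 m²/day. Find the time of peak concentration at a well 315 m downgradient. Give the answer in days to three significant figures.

816 days

For the 1D instantaneous-source solution, setting ∂C/∂t = 0 at fixed x gives v²t² + 2Dt − x² = 0, so t = (√(D² + v²x²) − D)/v².
√(D² + v²x²) = √(0.0151² + 0.386² × 315²) = 121.6; v² = 0.148996.
t = (121.6 − 0.0151)/0.148996 = 816 days (vs. the pure-advection estimate x/v = 816 d).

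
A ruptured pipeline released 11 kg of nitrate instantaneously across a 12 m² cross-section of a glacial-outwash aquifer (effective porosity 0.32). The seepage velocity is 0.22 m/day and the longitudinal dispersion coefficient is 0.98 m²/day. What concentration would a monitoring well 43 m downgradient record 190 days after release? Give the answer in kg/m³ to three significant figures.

0.0591 kg/m³

For an instantaneous plane source, C(x,t) = M/(n_e·A·√(4πDt)) · exp(−(x−vt)²/(4Dt)), with n_e·A the pore (flow) area.
Plume center vt = 0.22 × 190 = 41.8 m, so the well at 43 m is 1.2 m downgradient of the peak.
√(4πDt) = 48.37 m, giving peak height M/(n_e·A·√(4πDt)) = 11/(0.32 × 12 × 48.37) = 0.05922 kg/m³.
(x−vt)²/(4Dt) = (1.2)²/(4 × 0.98 × 190) = 0.001933; exp(−0.001933) = 0.9981.
C = 0.05922 × 0.9981 = 0.0591 kg/m³.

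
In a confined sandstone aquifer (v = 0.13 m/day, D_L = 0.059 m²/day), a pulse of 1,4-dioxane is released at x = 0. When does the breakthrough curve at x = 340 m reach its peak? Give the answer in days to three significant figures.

2610 days

For the 1D instantaneous-source solution, setting ∂C/∂t = 0 at fixed x gives v²t² + 2Dt − x² = 0, so t = (√(D² + v²x²) − D)/v².
√(D² + v²x²) = √(0.059² + 0.13² × 340²) = 44.20; v² = 0.0169.
t = (44.20 − 0.059)/0.0169 = 2610 days (vs. the pure-advection estimate x/v = 2620 d).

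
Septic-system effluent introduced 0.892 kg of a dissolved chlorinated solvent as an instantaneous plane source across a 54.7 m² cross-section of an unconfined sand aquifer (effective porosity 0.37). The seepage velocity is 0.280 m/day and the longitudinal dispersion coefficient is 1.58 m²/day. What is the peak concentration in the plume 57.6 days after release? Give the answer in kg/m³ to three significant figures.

The peak of an instantaneous 1D plume sits at x = vt; there the Gaussian factor is 1 and C_max = M/(n_e·A·√(4πDt)), where n_e·A is the pore area the mass is dissolved in.
√(4πDt) = √(4π × 1.58 × 57.6) = 33.82 m, so C_max = 0.892/(0.37 × 54.7 × 33.82) = 0.00130 kg/m³.

0.00130 kg/m³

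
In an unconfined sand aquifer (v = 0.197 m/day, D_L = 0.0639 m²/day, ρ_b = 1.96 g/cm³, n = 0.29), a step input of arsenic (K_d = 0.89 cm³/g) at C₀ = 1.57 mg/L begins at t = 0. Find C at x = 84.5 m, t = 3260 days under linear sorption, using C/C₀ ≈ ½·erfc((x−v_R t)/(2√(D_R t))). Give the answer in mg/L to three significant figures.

Retardation factor R = 1 + ρ_b·K_d/n = 1 + 1.96 × 0.89/0.29 = 7.015.
Sorption retards both mechanisms: v_R = v/R = 0.02808 m/day, D_R = D/R = 0.009109 m²/day.
v_R·t = 0.02808 × 3260 = 91.5408 m; 2√(D_R t) = 10.90 m; argument = (84.5 − 91.5408)/10.90 = -0.6459.
C = C₀ × ½·erfc(-0.6459) = 1.57 × 0.8195 = 1.29 mg/L.

1.29 mg/L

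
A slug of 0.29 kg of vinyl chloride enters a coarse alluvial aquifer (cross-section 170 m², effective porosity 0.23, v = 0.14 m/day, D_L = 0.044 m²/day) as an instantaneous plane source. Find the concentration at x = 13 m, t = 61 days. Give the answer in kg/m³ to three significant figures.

0.000200 kg/m³

For an instantaneous plane source, C(x,t) = M/(n_e·A·√(4πDt)) · exp(−(x−vt)²/(4Dt)), with n_e·A the pore (flow) area.
Plume center vt = 0.14 × 61 = 8.54 m, so the well at 13 m is 4.46 m downgradient of the peak.
√(4πDt) = 5.808 m, giving peak height M/(n_e·A·√(4πDt)) = 0.29/(0.23 × 170 × 5.808) = 0.001277 kg/m³.
(x−vt)²/(4Dt) = (4.46)²/(4 × 0.044 × 61) = 1.853; exp(−1.853) = 0.1568.
C = 0.001277 × 0.1568 = 0.000200 kg/m³.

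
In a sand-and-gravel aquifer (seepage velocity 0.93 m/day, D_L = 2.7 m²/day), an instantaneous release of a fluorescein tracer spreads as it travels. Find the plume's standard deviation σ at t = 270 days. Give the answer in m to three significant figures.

Dispersive spreading gives a Gaussian with σ² = 2Dt; advection only shifts the center.
σ = √(2 × 2.7 × 270) = 38.2 m.

38.2 m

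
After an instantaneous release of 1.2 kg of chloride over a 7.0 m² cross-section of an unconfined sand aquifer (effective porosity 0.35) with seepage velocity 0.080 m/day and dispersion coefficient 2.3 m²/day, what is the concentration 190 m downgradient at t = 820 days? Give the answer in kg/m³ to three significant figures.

For an instantaneous plane source, C(x,t) = M/(n_e·A·√(4πDt)) · exp(−(x−vt)²/(4Dt)), with n_e·A the pore (flow) area.
Plume center vt = 0.080 × 820 = 65.6 m, so the well at 190 m is 124.4 m downgradient of the peak.
√(4πDt) = 153.9 m, giving peak height M/(n_e·A·√(4πDt)) = 1.2/(0.35 × 7.0 × 153.9) = 0.003183 kg/m³.
(x−vt)²/(4Dt) = (124.4)²/(4 × 2.3 × 820) = 2.051; exp(−2.051) = 0.1286.
C = 0.003183 × 0.1286 = 0.000409 kg/m³.

0.000409 kg/m³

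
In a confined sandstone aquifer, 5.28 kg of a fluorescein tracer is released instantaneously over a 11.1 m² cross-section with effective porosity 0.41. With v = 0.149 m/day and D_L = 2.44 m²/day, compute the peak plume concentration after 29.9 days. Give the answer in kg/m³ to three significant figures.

0.0383 kg/m³

The peak of an instantaneous 1D plume sits at x = vt; there the Gaussian factor is 1 and C_max = M/(n_e·A·√(4πDt)), where n_e·A is the pore area the mass is dissolved in.
√(4πDt) = √(4π × 2.44 × 29.9) = 30.28 m, so C_max = 5.28/(0.41 × 11.1 × 30.28) = 0.0383 kg/m³.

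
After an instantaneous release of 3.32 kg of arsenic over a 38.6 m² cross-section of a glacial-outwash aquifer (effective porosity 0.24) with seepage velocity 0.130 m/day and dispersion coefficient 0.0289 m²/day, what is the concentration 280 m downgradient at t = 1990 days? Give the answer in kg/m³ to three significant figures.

For an instantaneous plane source, C(x,t) = M/(n_e·A·√(4πDt)) · exp(−(x−vt)²/(4Dt)), with n_e·A the pore (flow) area.
Plume center vt = 0.130 × 1990 = 258.7 m, so the well at 280 m is 21.3 m downgradient of the peak.
√(4πDt) = 26.88 m, giving peak height M/(n_e·A·√(4πDt)) = 3.32/(0.24 × 38.6 × 26.88) = 0.01333 kg/m³.
(x−vt)²/(4Dt) = (21.3)²/(4 × 0.0289 × 1990) = 1.972; exp(−1.972) = 0.1392.
C = 0.01333 × 0.1392 = 0.00186 kg/m³.

0.00186 kg/m³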